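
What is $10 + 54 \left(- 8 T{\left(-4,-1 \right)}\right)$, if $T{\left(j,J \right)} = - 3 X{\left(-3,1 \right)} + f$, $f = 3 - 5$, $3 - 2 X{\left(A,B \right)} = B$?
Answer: $2170$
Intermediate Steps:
$X{\left(A,B \right)} = \frac{3}{2} - \frac{B}{2}$
$f = -2$
$T{\left(j,J \right)} = -5$ ($T{\left(j,J \right)} = - 3 \left(\frac{3}{2} - \frac{1}{2}\right) - 2 = \left(-3\right) 1 - 2 = -3 - 2 = -5$)
$10 + 54 \left(- 8 T{\left(-4,-1 \right)}\right) = 10 + 54 \left(\left(-8\right) \left(-5\right)\right) = 10 + 54 \cdot 40 = 10 + 2160 = 2170$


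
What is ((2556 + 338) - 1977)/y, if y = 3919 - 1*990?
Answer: 917/2929 ≈ 0.31308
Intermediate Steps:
y = 2929 (y = 3919 - 990 = 2929)
((2556 + 338) - 1977)/y = ((2556 + 338) - 1977)/2929 = (2894 - 1977)*(1/2929) = 917*(1/2929) = 917/2929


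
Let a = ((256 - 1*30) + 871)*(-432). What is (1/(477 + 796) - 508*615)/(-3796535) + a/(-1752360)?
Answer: 24894209129383/70576139170165 ≈ 0.35273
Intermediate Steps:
a = -473904 (a = ((256 - 30) + 871)*(-432) = (226 + 871)*(-432) = 1097*(-432) = -473904)
(1/(477 + 796) - 508*615)/(-3796535) + a/(-1752360) = (1/(477 + 796) - 508*615)/(-3796535) - 473904/(-1752360) = (1/1273 - 312420)*(-1/3796535) - 473904*(-1/1752360) = (1/1273 - 312420)*(-1/3796535) + 19746/73015 = -397710659/1273*(-1/3796535) + 19746/73015 = 397710659/4832989055 + 19746/73015 = 24894209129383/70576139170165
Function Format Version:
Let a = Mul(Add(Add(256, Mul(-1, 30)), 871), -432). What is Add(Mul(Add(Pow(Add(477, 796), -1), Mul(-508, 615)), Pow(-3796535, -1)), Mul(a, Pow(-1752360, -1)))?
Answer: Rational(24894209129383, 70576139170165) ≈ 0.35273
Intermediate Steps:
a = -473904 (a = Mul(Add(Add(256, -30), 871), -432) = Mul(Add(226, 871), -432) = Mul(1097, -432) = -473904)
Add(Mul(Add(Pow(Add(477, 796), -1), Mul(-508, 615)), Pow(-3796535, -1)), Mul(a, Pow(-1752360, -1))) = Add(Mul(Add(Pow(Add(477, 796), -1), Mul(-508, 615)), Pow(-3796535, -1)), Mul(-473904, Pow(-1752360, -1))) = Add(Mul(Add(Pow(1273, -1), -312420), Rational(-1, 3796535)), Mul(-473904, Rational(-1, 1752360))) = Add(Mul(Add(Rational(1, 1273), -312420), Rational(-1, 3796535)), Rational(19746, 73015)) = Add(Mul(Rational(-397710659, 1273), Rational(-1, 3796535)), Rational(19746, 73015)) = Add(Rational(397710659, 4832989055), Rational(19746, 73015)) = Rational(24894209129383, 70576139170165)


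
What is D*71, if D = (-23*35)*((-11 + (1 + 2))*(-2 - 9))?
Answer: -5029640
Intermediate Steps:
D = -70840 (D = -805*(-11 + 3)*(-11) = -(-6440)*(-11) = -805*88 = -70840)
D*71 = -70840*71 = -5029640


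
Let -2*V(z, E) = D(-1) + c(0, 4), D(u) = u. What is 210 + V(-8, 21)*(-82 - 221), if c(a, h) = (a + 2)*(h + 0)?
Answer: 2541/2 ≈ 1270.5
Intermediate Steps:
c(a, h) = h*(2 + a) (c(a, h) = (2 + a)*h = h*(2 + a))
V(z, E) = -7/2 (V(z, E) = -(-1 + 4*(2 + 0))/2 = -(-1 + 4*2)/2 = -(-1 + 8)/2 = -1/2*7 = -7/2)
210 + V(-8, 21)*(-82 - 221) = 210 - 7*(-82 - 221)/2 = 210 - 7/2*(-303) = 210 + 2121/2 = 2541/2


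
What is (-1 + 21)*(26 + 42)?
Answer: 1360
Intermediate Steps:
(-1 + 21)*(26 + 42) = 20*68 = 1360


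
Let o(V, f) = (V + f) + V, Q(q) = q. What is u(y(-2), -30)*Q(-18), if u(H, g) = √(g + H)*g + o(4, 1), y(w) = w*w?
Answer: -162 + 540*I*√26 ≈ -162.0 + 2753.5*I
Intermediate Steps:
o(V, f) = f + 2*V
y(w) = w²
u(H, g) = 9 + g*√(H + g) (u(H, g) = √(g + H)*g + (1 + 2*4) = √(H + g)*g + (1 + 8) = g*√(H + g) + 9 = 9 + g*√(H + g))
u(y(-2), -30)*Q(-18) = (9 - 30*√((-2)² - 30))*(-18) = (9 - 30*√(4 - 30))*(-18) = (9 - 30*I*√26)*(-18) = -162 + 540*I*√26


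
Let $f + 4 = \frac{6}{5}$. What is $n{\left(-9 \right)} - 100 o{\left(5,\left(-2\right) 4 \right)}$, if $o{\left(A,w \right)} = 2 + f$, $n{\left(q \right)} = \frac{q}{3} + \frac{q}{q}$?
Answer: $78$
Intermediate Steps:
$f = - \frac{14}{5}$ ($f = -4 + \frac{6}{5} = - \frac{14}{5} \approx -2.8$)
$n{\left(q \right)} = 1 + \frac{q}{3}$ ($n{\left(q \right)} = q \frac{1}{3} + 1 = \frac{q}{3} + 1 = 1 + \frac{q}{3}$)
$o{\left(A,w \right)} = - \frac{4}{5}$ ($o{\left(A,w \right)} = 2 - \frac{14}{5} = - \frac{4}{5}$)
$n{\left(-9 \right)} - 100 o{\left(5,\left(-2\right) 4 \right)} = \left(1 + \frac{1}{3} \left(-9\right)\right) - -80 = \left(1 - 3\right) + 80 = -2 + 80 = 78$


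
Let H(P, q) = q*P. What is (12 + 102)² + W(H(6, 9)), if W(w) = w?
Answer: 13050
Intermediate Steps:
H(P, q) = P*q
(12 + 102)² + W(H(6, 9)) = (12 + 102)² + 6*9 = 114² + 54 = 12996 + 54 = 13050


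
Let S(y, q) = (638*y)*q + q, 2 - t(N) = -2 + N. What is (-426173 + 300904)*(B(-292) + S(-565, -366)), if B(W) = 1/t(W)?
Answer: -4891976124143365/296 ≈ -1.6527e+13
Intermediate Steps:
t(N) = 4 - N (t(N) = 2 - (-2 + N) = 2 + (2 - N) = 4 - N)
S(y, q) = q + 638*q*y (S(y, q) = 638*q*y + q = q + 638*q*y)
B(W) = 1/(4 - W)
(-426173 + 300904)*(B(-292) + S(-565, -366)) = (-426173 + 300904)*(-1/(-4 - 292) - 366*(1 + 638*(-565))) = -125269*(-1/(-296) - 366*(1 - 360470)) = -125269*(-1*(-1/296) - 366*(-360469)) = -125269*(1/296 + 131931654) = -125269*39051769585/296 = -4891976124143365/296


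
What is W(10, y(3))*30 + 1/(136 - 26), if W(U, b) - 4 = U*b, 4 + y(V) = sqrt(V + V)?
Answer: -118799/110 + 300*sqrt(6) ≈ -345.14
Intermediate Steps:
y(V) = -4 + sqrt(2)*sqrt(V) (y(V) = -4 + sqrt(V + V) = -4 + sqrt(2*V) = -4 + sqrt(2)*sqrt(V))
W(U, b) = 4 + U*b
W(10, y(3))*30 + 1/(136 - 26) = (4 + 10*(-4 + sqrt(2)*sqrt(3)))*30 + 1/(136 - 26) = (4 + 10*(-4 + sqrt(6)))*30 + 1/110 = (4 + (-40 + 10*sqrt(6)))*30 + 1/110 = (-36 + 10*sqrt(6))*30 + 1/110 = (-1080 + 300*sqrt(6)) + 1/110 = -118799/110 + 300*sqrt(6)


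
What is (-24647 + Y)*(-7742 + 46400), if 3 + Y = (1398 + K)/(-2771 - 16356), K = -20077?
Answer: -18225773009118/19127 ≈ -9.5288e+8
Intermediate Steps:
Y = -38702/19127 (Y = -3 + (1398 - 20077)/(-2771 - 16356) = -3 - 18679/(-19127) = -3 - 18679*(-1/19127) = -3 + 18679/19127 = -38702/19127 ≈ -2.0234)
(-24647 + Y)*(-7742 + 46400) = (-24647 - 38702/19127)*(-7742 + 46400) = -471461871/19127*38658 = -18225773009118/19127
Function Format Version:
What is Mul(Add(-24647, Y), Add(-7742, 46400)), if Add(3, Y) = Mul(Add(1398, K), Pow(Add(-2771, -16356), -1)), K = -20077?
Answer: Rational(-18225773009118, 19127) ≈ -9.5288e+8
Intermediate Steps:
Y = Rational(-38702, 19127) (Y = Add(-3, Mul(Add(1398, -20077), Pow(Add(-2771, -16356), -1))) = Add(-3, Mul(-18679, Pow(-19127, -1))) = Add(-3, Mul(-18679, Rational(-1, 19127))) = Add(-3, Rational(18679, 19127)) = Rational(-38702, 19127) ≈ -2.0234)
Mul(Add(-24647, Y), Add(-7742, 46400)) = Mul(Add(-24647, Rational(-38702, 19127)), Add(-7742, 46400)) = Mul(Rational(-471461871, 19127), 38658) = Rational(-18225773009118, 19127)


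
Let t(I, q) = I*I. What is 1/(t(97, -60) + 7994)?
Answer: 1/17403 ≈ 5.7461e-5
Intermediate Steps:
t(I, q) = I**2
1/(t(97, -60) + 7994) = 1/(97**2 + 7994) = 1/(9409 + 7994) = 1/17403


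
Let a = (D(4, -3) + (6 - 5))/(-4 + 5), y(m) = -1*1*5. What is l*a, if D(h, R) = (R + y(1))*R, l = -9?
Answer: -225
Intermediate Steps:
y(m) = -5 (y(m) = -1*5 = -5)
D(h, R) = R*(-5 + R) (D(h, R) = (R - 5)*R = (-5 + R)*R = R*(-5 + R))
a = 25 (a = (-3*(-5 - 3) + (6 - 5))/(-4 + 5) = (-3*(-8) + 1)/1 = (24 + 1)*1 = 25*1 = 25)
l*a = -9*25 = -225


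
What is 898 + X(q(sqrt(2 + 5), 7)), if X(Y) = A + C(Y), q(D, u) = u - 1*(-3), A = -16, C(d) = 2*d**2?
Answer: 1082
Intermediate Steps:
q(D, u) = 3 + u (q(D, u) = u + 3 = 3 + u)
X(Y) = -16 + 2*Y**2
898 + X(q(sqrt(2 + 5), 7)) = 898 + (-16 + 2*(3 + 7)**2) = 898 + (-16 + 2*10**2) = 898 + (-16 + 2*100) = 898 + (-16 + 200) = 898 + 184 = 1082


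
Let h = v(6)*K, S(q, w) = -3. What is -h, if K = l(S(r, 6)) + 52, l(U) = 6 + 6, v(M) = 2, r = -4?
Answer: -128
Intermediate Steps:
l(U) = 12
K = 64 (K = 12 + 52 = 64)
h = 128 (h = 2*64 = 128)
-h = -1*128 = -128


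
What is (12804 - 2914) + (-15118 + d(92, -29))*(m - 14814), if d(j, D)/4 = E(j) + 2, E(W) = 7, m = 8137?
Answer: 100712404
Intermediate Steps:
d(j, D) = 36 (d(j, D) = 4*(7 + 2) = 4*9 = 36)
(12804 - 2914) + (-15118 + d(92, -29))*(m - 14814) = (12804 - 2914) + (-15118 + 36)*(8137 - 14814) = 9890 - 15082*(-6677) = 9890 + 100702514 = 100712404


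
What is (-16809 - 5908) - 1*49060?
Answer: -71777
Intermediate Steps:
(-16809 - 5908) - 1*49060 = -22717 - 49060 = -71777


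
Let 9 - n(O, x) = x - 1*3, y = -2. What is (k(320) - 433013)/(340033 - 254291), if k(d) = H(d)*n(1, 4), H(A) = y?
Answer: -433029/85742 ≈ -5.0504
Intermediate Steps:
n(O, x) = 12 - x (n(O, x) = 9 - (x - 1*3) = 9 - (x - 3) = 9 - (-3 + x) = 9 + (3 - x) = 12 - x)
H(A) = -2
k(d) = -16 (k(d) = -2*(12 - 1*4) = -2*(12 - 4) = -2*8 = -16)
(k(320) - 433013)/(340033 - 254291) = (-16 - 433013)/(340033 - 254291) = -433029/85742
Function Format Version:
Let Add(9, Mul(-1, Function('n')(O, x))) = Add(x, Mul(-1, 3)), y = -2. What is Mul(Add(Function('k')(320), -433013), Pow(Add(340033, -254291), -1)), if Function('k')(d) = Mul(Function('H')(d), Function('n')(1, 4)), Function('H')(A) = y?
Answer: Rational(-433029, 85742) ≈ -5.0504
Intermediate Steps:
Function('n')(O, x) = Add(12, Mul(-1, x)) (Function('n')(O, x) = Add(9, Mul(-1, Add(x, Mul(-1, 3)))) = Add(9, Mul(-1, Add(x, -3))) = Add(9, Mul(-1, Add(-3, x))) = Add(9, Add(3, Mul(-1, x))) = Add(12, Mul(-1, x)))
Function('H')(A) = -2
Function('k')(d) = -16 (Function('k')(d) = Mul(-2, Add(12, Mul(-1, 4))) = Mul(-2, Add(12, -4)) = Mul(-2, 8) = -16)
Mul(Add(Function('k')(320), -433013), Pow(Add(340033, -254291), -1)) = Mul(Add(-16, -433013), Pow(Add(340033, -254291), -1)) = Mul(-433029, Pow(85742, -1)) = Mul(-433029, Rational(1, 85742)) = Rational(-433029, 85742)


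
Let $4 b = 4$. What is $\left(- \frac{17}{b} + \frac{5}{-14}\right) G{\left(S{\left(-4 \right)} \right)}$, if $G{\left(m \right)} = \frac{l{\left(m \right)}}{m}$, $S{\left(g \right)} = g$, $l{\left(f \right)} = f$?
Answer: $- \frac{243}{14} \approx -17.357$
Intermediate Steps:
$b = 1$ ($b = \frac{1}{4} \cdot 4 = 1$)
$G{\left(m \right)} = 1$ ($G{\left(m \right)} = \frac{m}{m} = 1$)
$\left(- \frac{17}{b} + \frac{5}{-14}\right) G{\left(S{\left(-4 \right)} \right)} = \left(- \frac{17}{1} + \frac{5}{-14}\right) 1 = \left(\left(-17\right) 1 + 5 \left(- \frac{1}{14}\right)\right) 1 = \left(-17 - \frac{5}{14}\right) 1 = \left(- \frac{243}{14}\right) 1 = - \frac{243}{14}$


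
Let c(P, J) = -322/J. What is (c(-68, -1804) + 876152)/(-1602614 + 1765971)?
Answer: 790289265/147348014 ≈ 5.3634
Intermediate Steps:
(c(-68, -1804) + 876152)/(-1602614 + 1765971) = (-322/(-1804) + 876152)/(-1602614 + 1765971) = (-322*(-1/1804) + 876152)/163357 = (161/902 + 876152)*(1/163357) = (790289265/902)*(1/163357) = 790289265/147348014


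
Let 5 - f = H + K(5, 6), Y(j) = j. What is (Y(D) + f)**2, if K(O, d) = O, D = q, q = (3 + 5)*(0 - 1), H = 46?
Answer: 2916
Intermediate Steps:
q = -8 (q = 8*(-1) = -8)
D = -8
f = -46 (f = 5 - (46 + 5) = 5 - 1*51 = 5 - 51 = -46)
(Y(D) + f)**2 = (-8 - 46)**2 = (-54)**2 = 2916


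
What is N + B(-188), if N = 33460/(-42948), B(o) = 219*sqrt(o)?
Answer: -8365/10737 + 438*I*sqrt(47) ≈ -0.77908 + 3002.8*I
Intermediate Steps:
N = -8365/10737 (N = 33460*(-1/42948) = -8365/10737 ≈ -0.77908)
N + B(-188) = -8365/10737 + 219*sqrt(-188) = -8365/10737 + 219*(2*I*sqrt(47)) = -8365/10737 + 438*I*sqrt(47)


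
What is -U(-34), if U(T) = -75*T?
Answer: -2550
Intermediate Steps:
-U(-34) = -(-75)*(-34) = -1*2550 = -2550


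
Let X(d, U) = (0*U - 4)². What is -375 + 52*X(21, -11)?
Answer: 457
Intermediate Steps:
X(d, U) = 16 (X(d, U) = (0 - 4)² = (-4)² = 16)
-375 + 52*X(21, -11) = -375 + 52*16 = -375 + 832 = 457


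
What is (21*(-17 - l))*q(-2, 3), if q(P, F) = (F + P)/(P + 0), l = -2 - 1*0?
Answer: 315/2 ≈ 157.50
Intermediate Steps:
l = -2 (l = -2 + 0 = -2)
q(P, F) = (F + P)/P
(21*(-17 - l))*q(-2, 3) = (21*(-17 - 1*(-2)))*((3 - 2)/(-2)) = (21*(-17 + 2))*(-½*1) = (21*(-15))*(-½) = -315*(-½) = 315/2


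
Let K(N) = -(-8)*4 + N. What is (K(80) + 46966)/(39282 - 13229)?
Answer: 47078/26053 ≈ 1.8070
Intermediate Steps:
K(N) = 32 + N (K(N) = -2*(-16) + N = 32 + N)
(K(80) + 46966)/(39282 - 13229) = ((32 + 80) + 46966)/(39282 - 13229) = (112 + 46966)/26053 = 47078*(1/26053) = 47078/26053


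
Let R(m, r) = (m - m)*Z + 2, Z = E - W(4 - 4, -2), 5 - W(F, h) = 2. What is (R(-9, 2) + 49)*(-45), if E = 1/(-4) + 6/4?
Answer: -2295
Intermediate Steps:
W(F, h) = 3 (W(F, h) = 5 - 1*2 = 5 - 2 = 3)
E = 5/4 (E = 1*(-¼) + 6*(¼) = -¼ + 3/2 = 5/4 ≈ 1.2500)
Z = -7/4 (Z = 5/4 - 1*3 = 5/4 - 3 = -7/4 ≈ -1.7500)
R(m, r) = 2 (R(m, r) = (m - m)*(-7/4) + 2 = 0*(-7/4) + 2 = 0 + 2 = 2)
(R(-9, 2) + 49)*(-45) = (2 + 49)*(-45) = 51*(-45) = -2295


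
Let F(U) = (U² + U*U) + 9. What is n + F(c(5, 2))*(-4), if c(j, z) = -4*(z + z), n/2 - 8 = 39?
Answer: -1990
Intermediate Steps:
n = 94 (n = 16 + 2*39 = 16 + 78 = 94)
c(j, z) = -8*z
F(U) = 9 + 2*U² (F(U) = (U² + U²) + 9 = 2*U² + 9 = 9 + 2*U²)
n + F(c(5, 2))*(-4) = 94 + (9 + 2*(-8*2)²)*(-4) = 94 + (9 + 2*(-16)²)*(-4) = 94 + (9 + 2*256)*(-4) = 94 + (9 + 512)*(-4) = 94 + 521*(-4) = 94 - 2084 = -1990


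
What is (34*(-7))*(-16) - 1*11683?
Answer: -7875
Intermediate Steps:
(34*(-7))*(-16) - 1*11683 = -238*(-16) - 11683 = 3808 - 11683 = -7875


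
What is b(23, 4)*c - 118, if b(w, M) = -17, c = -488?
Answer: 8178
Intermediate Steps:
b(23, 4)*c - 118 = -17*(-488) - 118 = 8296 - 118 = 8178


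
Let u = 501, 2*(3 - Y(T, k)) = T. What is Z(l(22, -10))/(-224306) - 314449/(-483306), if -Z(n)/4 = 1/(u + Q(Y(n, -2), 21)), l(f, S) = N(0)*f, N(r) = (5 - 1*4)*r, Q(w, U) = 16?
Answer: 18232729092961/28023580611906 ≈ 0.65062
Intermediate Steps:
Y(T, k) = 3 - T/2
N(r) = r (N(r) = (5 - 4)*r = 1*r = r)
l(f, S) = 0 (l(f, S) = 0*f = 0)
Z(n) = -4/517 (Z(n) = -4/(501 + 16) = -4/517)
Z(l(22, -10))/(-224306) - 314449/(-483306) = -4/517/(-224306) - 314449/(-483306) = -4/517*(-1/224306) - 314449*(-1/483306) = 2/57983101 + 314449/483306 = 18232729092961/28023580611906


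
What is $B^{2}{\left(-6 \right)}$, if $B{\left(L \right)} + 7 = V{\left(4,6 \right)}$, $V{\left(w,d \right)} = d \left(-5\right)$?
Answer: $1369$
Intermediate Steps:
$V{\left(w,d \right)} = - 5 d$
$B{\left(L \right)} = -37$ ($B{\left(L \right)} = -7 - 30 = -37$)
$B^{2}{\left(-6 \right)} = \left(-37\right)^{2} = 1369$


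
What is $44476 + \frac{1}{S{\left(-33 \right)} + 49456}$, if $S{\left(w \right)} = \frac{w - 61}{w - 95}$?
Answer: $\frac{140776814020}{3165231} \approx 44476.0$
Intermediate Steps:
$S{\left(w \right)} = \frac{-61 + w}{-95 + w}$
$44476 + \frac{1}{S{\left(-33 \right)} + 49456} = 44476 + \frac{1}{\frac{-61 - 33}{-95 - 33} + 49456} = 44476 + \frac{1}{\frac{1}{-128} \left(-94\right) + 49456} = 44476 + \frac{1}{\left(- \frac{1}{128}\right) \left(-94\right) + 49456} = 44476 + \frac{1}{\frac{47}{64} + 49456} = 44476 + \frac{1}{\frac{3165231}{64}} = 44476 + \frac{64}{3165231} = \frac{140776814020}{3165231}$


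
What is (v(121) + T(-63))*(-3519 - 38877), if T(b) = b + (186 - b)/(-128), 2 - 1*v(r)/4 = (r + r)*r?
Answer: 158981534127/32 ≈ 4.9682e+9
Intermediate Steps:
v(r) = 8 - 8*r**2 (v(r) = 8 - 4*(r + r)*r = 8 - 4*2*r*r = 8 - 8*r**2)
T(b) = -93/64 + 129*b/128 (T(b) = b + (186 - b)*(-1/128) = b + (-93/64 + b/128) = -93/64 + 129*b/128)
(v(121) + T(-63))*(-3519 - 38877) = ((8 - 8*121**2) + (-93/64 + (129/128)*(-63)))*(-3519 - 38877) = ((8 - 8*14641) + (-93/64 - 8127/128))*(-42396) = ((8 - 117128) - 8313/128)*(-42396) = (-117120 - 8313/128)*(-42396) = -14999673/128*(-42396) = 158981534127/32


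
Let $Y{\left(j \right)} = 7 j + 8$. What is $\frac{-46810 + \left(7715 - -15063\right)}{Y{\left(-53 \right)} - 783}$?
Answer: $\frac{12016}{573} \approx 20.97$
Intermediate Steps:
$Y{\left(j \right)} = 8 + 7 j$
$\frac{-46810 + \left(7715 - -15063\right)}{Y{\left(-53 \right)} - 783} = \frac{-46810 + \left(7715 - -15063\right)}{\left(8 + 7 \left(-53\right)\right) - 783} = \frac{-46810 + \left(7715 + 15063\right)}{\left(8 - 371\right) - 783} = \frac{-46810 + 22778}{-363 - 783} = - \frac{24032}{-1146} = \left(-24032\right) \left(- \frac{1}{1146}\right) = \frac{12016}{573}$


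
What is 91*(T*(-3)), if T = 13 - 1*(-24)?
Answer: -10101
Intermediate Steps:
T = 37 (T = 13 + 24 = 37)
91*(T*(-3)) = 91*(37*(-3)) = 91*(-111) = -10101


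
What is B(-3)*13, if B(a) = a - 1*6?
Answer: -117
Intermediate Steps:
B(a) = -6 + a (B(a) = a - 6 = -6 + a)
B(-3)*13 = (-6 - 3)*13 = -9*13 = -117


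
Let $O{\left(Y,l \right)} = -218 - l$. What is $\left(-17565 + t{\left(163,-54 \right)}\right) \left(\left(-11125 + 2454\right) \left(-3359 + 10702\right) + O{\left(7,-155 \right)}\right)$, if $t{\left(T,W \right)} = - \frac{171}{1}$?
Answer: $1129272686976$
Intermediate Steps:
$t{\left(T,W \right)} = -171$ ($t{\left(T,W \right)} = \left(-171\right) 1 = -171$)
$\left(-17565 + t{\left(163,-54 \right)}\right) \left(\left(-11125 + 2454\right) \left(-3359 + 10702\right) + O{\left(7,-155 \right)}\right) = \left(-17565 - 171\right) \left(\left(-11125 + 2454\right) \left(-3359 + 10702\right) - 63\right) = - 17736 \left(\left(-8671\right) 7343 + \left(-218 + 155\right)\right) = - 17736 \left(-63671153 - 63\right) = \left(-17736\right) \left(-63671216\right) = 1129272686976$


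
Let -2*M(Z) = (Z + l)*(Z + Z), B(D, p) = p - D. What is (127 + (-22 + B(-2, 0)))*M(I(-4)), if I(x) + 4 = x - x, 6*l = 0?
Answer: -1712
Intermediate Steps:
l = 0 (l = (⅙)*0 = 0)
I(x) = -4 (I(x) = -4 + (x - x) = -4 + 0 = -4)
M(Z) = -Z² (M(Z) = -(Z + 0)*(Z + Z)/2 = -Z*2*Z/2 = -Z²)
(127 + (-22 + B(-2, 0)))*M(I(-4)) = (127 + (-22 + (0 - 1*(-2))))*(-1*(-4)²) = (127 + (-22 + (0 + 2)))*(-1*16) = (127 + (-22 + 2))*(-16) = (127 - 20)*(-16) = 107*(-16) = -1712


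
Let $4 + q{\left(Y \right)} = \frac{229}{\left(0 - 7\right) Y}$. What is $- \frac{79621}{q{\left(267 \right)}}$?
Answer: $\frac{148811649}{7705} \approx 19314.0$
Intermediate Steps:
$q{\left(Y \right)} = -4 - \frac{229}{7 Y}$ ($q{\left(Y \right)} = -4 + \frac{229}{\left(0 - 7\right) Y} = -4 + \frac{229}{\left(-7\right) Y} = -4 + 229 \left(- \frac{1}{7 Y}\right) = -4 - \frac{229}{7 Y}$)
$- \frac{79621}{q{\left(267 \right)}} = - \frac{79621}{-4 - \frac{229}{7 \cdot 267}} = - \frac{79621}{-4 - \frac{229}{1869}} = - \frac{79621}{- \frac{7705}{1869}} = \left(-79621\right) \left(- \frac{1869}{7705}\right) = \frac{148811649}{7705}$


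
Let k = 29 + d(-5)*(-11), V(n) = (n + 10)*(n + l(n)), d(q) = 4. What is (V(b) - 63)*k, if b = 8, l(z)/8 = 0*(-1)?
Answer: -1215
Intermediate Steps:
l(z) = 0 (l(z) = 8*(0*(-1)) = 8*0 = 0)
V(n) = n*(10 + n) (V(n) = (n + 10)*(n + 0) = (10 + n)*n = n*(10 + n))
k = -15 (k = 29 + 4*(-11) = 29 - 44 = -15)
(V(b) - 63)*k = (8*(10 + 8) - 63)*(-15) = (8*18 - 63)*(-15) = (144 - 63)*(-15) = 81*(-15) = -1215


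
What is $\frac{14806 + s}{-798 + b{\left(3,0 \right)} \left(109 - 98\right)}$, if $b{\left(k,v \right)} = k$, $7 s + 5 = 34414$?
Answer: $- \frac{15339}{595} \approx -25.78$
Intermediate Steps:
$s = \frac{34409}{7}$ ($s = - \frac{5}{7} + \frac{1}{7} \cdot 34414 = - \frac{5}{7} + \frac{34414}{7} = \frac{34409}{7} \approx 4915.6$)
$\frac{14806 + s}{-798 + b{\left(3,0 \right)} \left(109 - 98\right)} = \frac{14806 + \frac{34409}{7}}{-798 + 3 \left(109 - 98\right)} = \frac{138051}{7 \left(-798 + 3 \cdot 11\right)} = \frac{138051}{7 \left(-798 + 33\right)} = \frac{138051}{7 \left(-765\right)} = \frac{138051}{7} \left(- \frac{1}{765}\right) = - \frac{15339}{595}$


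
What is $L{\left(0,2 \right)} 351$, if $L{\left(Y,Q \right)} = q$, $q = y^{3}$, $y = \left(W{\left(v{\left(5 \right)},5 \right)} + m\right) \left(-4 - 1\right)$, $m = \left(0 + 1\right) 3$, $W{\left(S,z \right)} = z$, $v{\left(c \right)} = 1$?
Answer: $-22464000$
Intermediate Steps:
$m = 3$ ($m = 1 \cdot 3 = 3$)
$y = -40$ ($y = \left(5 + 3\right) \left(-4 - 1\right) = 8 \left(-5\right) = -40$)
$q = -64000$ ($q = \left(-40\right)^{3} = -64000$)
$L{\left(Y,Q \right)} = -64000$
$L{\left(0,2 \right)} 351 = \left(-64000\right) 351 = -22464000$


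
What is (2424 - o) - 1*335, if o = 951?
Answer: 1138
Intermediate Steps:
(2424 - o) - 1*335 = (2424 - 1*951) - 1*335 = (2424 - 951) - 335 = 1473 - 335 = 1138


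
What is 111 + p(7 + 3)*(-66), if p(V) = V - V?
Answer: 111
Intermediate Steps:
p(V) = 0
111 + p(7 + 3)*(-66) = 111 + 0*(-66) = 111 + 0 = 111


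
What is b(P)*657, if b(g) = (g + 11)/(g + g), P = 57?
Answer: 7446/19 ≈ 391.89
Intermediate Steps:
b(g) = (11 + g)/(2*g) (b(g) = (11 + g)/((2*g)) = (11 + g)*(1/(2*g)) = (11 + g)/(2*g))
b(P)*657 = ((½)*(11 + 57)/57)*657 = ((½)*(1/57)*68)*657 = (34/57)*657 = 7446/19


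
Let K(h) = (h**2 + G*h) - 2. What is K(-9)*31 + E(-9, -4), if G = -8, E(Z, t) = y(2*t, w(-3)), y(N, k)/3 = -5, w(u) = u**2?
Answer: 4666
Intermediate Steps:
y(N, k) = -15 (y(N, k) = 3*(-5) = -15)
E(Z, t) = -15
K(h) = -2 + h**2 - 8*h (K(h) = (h**2 - 8*h) - 2 = -2 + h**2 - 8*h)
K(-9)*31 + E(-9, -4) = (-2 + (-9)**2 - 8*(-9))*31 - 15 = (-2 + 81 + 72)*31 - 15 = 151*31 - 15 = 4681 - 15 = 4666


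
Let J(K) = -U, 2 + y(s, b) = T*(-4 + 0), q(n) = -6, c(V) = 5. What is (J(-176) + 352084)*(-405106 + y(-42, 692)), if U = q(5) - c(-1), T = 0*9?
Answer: -142636501260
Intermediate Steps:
T = 0
y(s, b) = -2 (y(s, b) = -2 + 0*(-4 + 0) = -2 + 0*(-4) = -2 + 0 = -2)
U = -11 (U = -6 - 1*5 = -6 - 5 = -11)
J(K) = 11 (J(K) = -1*(-11) = 11)
(J(-176) + 352084)*(-405106 + y(-42, 692)) = (11 + 352084)*(-405106 - 2) = 352095*(-405108) = -142636501260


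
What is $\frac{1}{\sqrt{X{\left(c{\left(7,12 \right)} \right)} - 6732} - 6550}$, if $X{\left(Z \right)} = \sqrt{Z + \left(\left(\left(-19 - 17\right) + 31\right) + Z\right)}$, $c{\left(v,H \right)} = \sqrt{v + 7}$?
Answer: $- \frac{1}{6550 - i \sqrt{6732 - \sqrt{-5 + 2 \sqrt{14}}}} \approx -0.00015265 - 1.9119 \cdot 10^{-6} i$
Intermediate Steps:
$c{\left(v,H \right)} = \sqrt{7 + v}$
$X{\left(Z \right)} = \sqrt{-5 + 2 Z}$ ($X{\left(Z \right)} = \sqrt{Z + \left(\left(-36 + 31\right) + Z\right)} = \sqrt{Z + \left(-5 + Z\right)} = \sqrt{-5 + 2 Z}$)
$\frac{1}{\sqrt{X{\left(c{\left(7,12 \right)} \right)} - 6732} - 6550} = \frac{1}{\sqrt{\sqrt{-5 + 2 \sqrt{7 + 7}} - 6732} - 6550} = \frac{1}{\sqrt{\sqrt{-5 + 2 \sqrt{14}} - 6732} - 6550} = \frac{1}{\sqrt{-6732 + \sqrt{-5 + 2 \sqrt{14}}} - 6550} = \frac{1}{-6550 + \sqrt{-6732 + \sqrt{-5 + 2 \sqrt{14}}}}$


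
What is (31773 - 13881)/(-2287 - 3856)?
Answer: -17892/6143 ≈ -2.9126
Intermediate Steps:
(31773 - 13881)/(-2287 - 3856) = 17892/(-6143) = 17892*(-1/6143) = -17892/6143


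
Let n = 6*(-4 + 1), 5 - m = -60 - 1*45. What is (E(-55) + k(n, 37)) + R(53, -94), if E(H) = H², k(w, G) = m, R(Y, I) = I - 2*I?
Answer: 3229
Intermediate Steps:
R(Y, I) = -I
m = 110 (m = 5 - (-60 - 1*45) = 5 - (-60 - 45) = 5 - 1*(-105) = 5 + 105 = 110)
n = -18 (n = 6*(-3) = -18)
k(w, G) = 110
(E(-55) + k(n, 37)) + R(53, -94) = ((-55)² + 110) - 1*(-94) = (3025 + 110) + 94 = 3135 + 94 = 3229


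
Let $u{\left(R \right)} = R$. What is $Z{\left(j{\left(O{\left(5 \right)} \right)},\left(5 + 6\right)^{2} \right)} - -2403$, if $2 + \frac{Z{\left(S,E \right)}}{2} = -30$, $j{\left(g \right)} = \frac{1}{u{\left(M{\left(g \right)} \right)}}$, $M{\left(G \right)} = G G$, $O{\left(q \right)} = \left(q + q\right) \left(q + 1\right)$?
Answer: $2339$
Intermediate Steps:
$O{\left(q \right)} = 2 q \left(1 + q\right)$
$M{\left(G \right)} = G^{2}$
$j{\left(g \right)} = \frac{1}{g^{2}}$
$Z{\left(S,E \right)} = -64$ ($Z{\left(S,E \right)} = -4 + 2 \left(-30\right) = -4 - 60 = -64$)
$Z{\left(j{\left(O{\left(5 \right)} \right)},\left(5 + 6\right)^{2} \right)} - -2403 = -64 - -2403 = -64 + 2403 = 2339$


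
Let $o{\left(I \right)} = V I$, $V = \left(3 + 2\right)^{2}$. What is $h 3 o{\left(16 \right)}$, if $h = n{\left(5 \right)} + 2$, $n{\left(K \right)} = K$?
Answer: $8400$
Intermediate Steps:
$V = 25$ ($V = 5^{2} = 25$)
$o{\left(I \right)} = 25 I$
$h = 7$ ($h = 5 + 2 = 7$)
$h 3 o{\left(16 \right)} = 7 \cdot 3 \cdot 25 \cdot 16 = 21 \cdot 400 = 8400$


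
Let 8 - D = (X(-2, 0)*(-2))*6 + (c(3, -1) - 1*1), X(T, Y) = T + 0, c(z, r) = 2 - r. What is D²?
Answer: 324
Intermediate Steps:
X(T, Y) = T
D = -18 (D = 8 - (-2*(-2)*6 + ((2 - 1*(-1)) - 1*1)) = 8 - (4*6 + ((2 + 1) - 1)) = 8 - (24 + (3 - 1)) = 8 - (24 + 2) = 8 - 1*26 = 8 - 26 = -18)
D² = (-18)² = 324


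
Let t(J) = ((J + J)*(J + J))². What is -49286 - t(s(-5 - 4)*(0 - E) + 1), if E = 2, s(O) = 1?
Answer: -49302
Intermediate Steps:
t(J) = 16*J⁴ (t(J) = ((2*J)*(2*J))² = (4*J²)² = 16*J⁴)
-49286 - t(s(-5 - 4)*(0 - E) + 1) = -49286 - 16*(1*(0 - 1*2) + 1)⁴ = -49286 - 16*(1*(0 - 2) + 1)⁴ = -49286 - 16*(1*(-2) + 1)⁴ = -49286 - 16*(-2 + 1)⁴ = -49286 - 16*(-1)⁴ = -49286 - 16 = -49302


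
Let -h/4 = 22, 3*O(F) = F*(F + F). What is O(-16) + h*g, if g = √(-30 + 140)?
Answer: 512/3 - 88*√110 ≈ -752.29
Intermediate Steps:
O(F) = 2*F²/3 (O(F) = (F*(F + F))/3 = (F*(2*F))/3 = (2*F²)/3 = 2*F²/3)
g = √110 ≈ 10.488
h = -88 (h = -4*22 = -88)
O(-16) + h*g = (⅔)*(-16)² - 88*√110 = (⅔)*256 - 88*√110 = 512/3 - 88*√110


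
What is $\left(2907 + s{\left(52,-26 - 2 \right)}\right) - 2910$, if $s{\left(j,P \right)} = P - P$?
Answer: $-3$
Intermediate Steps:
$s{\left(j,P \right)} = 0$
$\left(2907 + s{\left(52,-26 - 2 \right)}\right) - 2910 = \left(2907 + 0\right) - 2910 = 2907 - 2910 = -3$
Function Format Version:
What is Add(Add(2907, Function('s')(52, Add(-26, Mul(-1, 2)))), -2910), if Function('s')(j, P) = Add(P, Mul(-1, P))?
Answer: -3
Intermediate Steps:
Function('s')(j, P) = 0
Add(Add(2907, Function('s')(52, Add(-26, Mul(-1, 2)))), -2910) = Add(Add(2907, 0), -2910) = Add(2907, -2910) = -3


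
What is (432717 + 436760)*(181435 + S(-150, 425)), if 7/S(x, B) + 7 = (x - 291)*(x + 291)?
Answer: 1401482621684103/8884 ≈ 1.5775e+11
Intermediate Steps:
S(x, B) = 7/(-7 + (-291 + x)*(291 + x)) (S(x, B) = 7/(-7 + (x - 291)*(x + 291)) = 7/(-7 + (-291 + x)*(291 + x)))
(432717 + 436760)*(181435 + S(-150, 425)) = (432717 + 436760)*(181435 + 7/(-84688 + (-150)²)) = 869477*(181435 + 7/(-84688 + 22500)) = 869477*(181435 + 7/(-62188)) = 869477*(181435 + 7*(-1/62188)) = 869477*(181435 - 1/8884) = 869477*(1611868539/8884) = 1401482621684103/8884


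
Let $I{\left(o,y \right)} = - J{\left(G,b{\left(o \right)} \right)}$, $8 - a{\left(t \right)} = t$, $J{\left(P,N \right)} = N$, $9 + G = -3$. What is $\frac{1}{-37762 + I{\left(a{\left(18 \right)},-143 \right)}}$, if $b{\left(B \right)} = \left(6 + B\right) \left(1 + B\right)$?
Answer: $- \frac{1}{37798} \approx -2.6456 \cdot 10^{-5}$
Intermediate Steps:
$G = -12$ ($G = -9 - 3 = -12$)
$b{\left(B \right)} = \left(1 + B\right) \left(6 + B\right)$
$a{\left(t \right)} = 8 - t$
$I{\left(o,y \right)} = -6 - o^{2} - 7 o$ ($I{\left(o,y \right)} = - (6 + o^{2} + 7 o) = -6 - o^{2} - 7 o$)
$\frac{1}{-37762 + I{\left(a{\left(18 \right)},-143 \right)}} = \frac{1}{-37762 - \left(6 + \left(8 - 18\right)^{2} + 7 \left(8 - 18\right)\right)} = \frac{1}{-37762 - 36} = \frac{1}{-37798} = - \frac{1}{37798}$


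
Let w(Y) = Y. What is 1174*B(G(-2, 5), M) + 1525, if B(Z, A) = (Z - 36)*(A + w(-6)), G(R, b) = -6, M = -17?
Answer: 1135609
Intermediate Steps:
B(Z, A) = (-36 + Z)*(-6 + A) (B(Z, A) = (Z - 36)*(A - 6) = (-36 + Z)*(-6 + A))
1174*B(G(-2, 5), M) + 1525 = 1174*(216 - 36*(-17) - 6*(-6) - 17*(-6)) + 1525 = 1174*(216 + 612 + 36 + 102) + 1525 = 1174*966 + 1525 = 1134084 + 1525 = 1135609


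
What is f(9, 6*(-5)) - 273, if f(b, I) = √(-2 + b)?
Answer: -273 + √7 ≈ -270.35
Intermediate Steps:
f(9, 6*(-5)) - 273 = √(-2 + 9) - 273 = √7 - 273 = -273 + √7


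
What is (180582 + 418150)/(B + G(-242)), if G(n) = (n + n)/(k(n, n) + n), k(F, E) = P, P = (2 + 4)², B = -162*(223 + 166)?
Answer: -15417349/1622653 ≈ -9.5013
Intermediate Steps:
B = -63018 (B = -162*389 = -63018)
P = 36 (P = 6² = 36)
k(F, E) = 36
G(n) = 2*n/(36 + n) (G(n) = (n + n)/(36 + n) = (2*n)/(36 + n) = 2*n/(36 + n))
(180582 + 418150)/(B + G(-242)) = (180582 + 418150)/(-63018 + 2*(-242)/(36 - 242)) = 598732/(-63018 + 2*(-242)/(-206)) = 598732/(-63018 + 2*(-242)*(-1/206)) = 598732/(-63018 + 242/103) = 598732/(-6490612/103) = 598732*(-103/6490612) = -15417349/1622653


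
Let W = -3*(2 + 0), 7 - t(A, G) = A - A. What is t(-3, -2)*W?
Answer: -42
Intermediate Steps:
t(A, G) = 7 (t(A, G) = 7 - (A - A) = 7 - 1*0 = 7 + 0 = 7)
W = -6 (W = -3*2 = -6)
t(-3, -2)*W = 7*(-6) = -42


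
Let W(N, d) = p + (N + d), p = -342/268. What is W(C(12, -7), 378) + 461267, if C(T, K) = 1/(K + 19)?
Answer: 371161621/804 ≈ 4.6164e+5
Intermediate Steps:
p = -171/134 (p = -342*1/268 = -171/134 ≈ -1.2761)
C(T, K) = 1/(19 + K)
W(N, d) = -171/134 + N + d (W(N, d) = -171/134 + (N + d) = -171/134 + N + d)
W(C(12, -7), 378) + 461267 = (-171/134 + 1/(19 - 7) + 378) + 461267 = (-171/134 + 1/12 + 378) + 461267 = 302953/804 + 461267 = 371161621/804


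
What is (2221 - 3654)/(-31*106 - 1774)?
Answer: 1433/5060 ≈ 0.28320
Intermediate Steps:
(2221 - 3654)/(-31*106 - 1774) = -1433/(-3286 - 1774) = -1433/(-5060) = -1433*(-1/5060) = 1433/5060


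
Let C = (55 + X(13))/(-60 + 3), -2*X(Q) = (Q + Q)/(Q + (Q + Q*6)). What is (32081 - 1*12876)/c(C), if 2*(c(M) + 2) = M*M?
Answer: -7986821760/639023 ≈ -12498.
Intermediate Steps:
X(Q) = -1/8 (X(Q) = -(Q + Q)/(2*(Q + (Q + Q*6))) = -2*Q/(2*(Q + (Q + 6*Q))) = -2*Q/(2*(Q + 7*Q)) = -2*Q/(2*(8*Q)) = -2*Q*1/(8*Q)/2 = -1/2*1/4 = -1/8)
C = -439/456 (C = (55 - 1/8)/(-60 + 3) = (439/8)/(-57) = (439/8)*(-1/57) = -439/456 ≈ -0.96272)
c(M) = -2 + M**2/2 (c(M) = -2 + (M*M)/2 = -2 + M**2/2)
(32081 - 1*12876)/c(C) = (32081 - 1*12876)/(-2 + (-439/456)**2/2) = (32081 - 12876)/(-2 + (1/2)*(192721/207936)) = 19205/(-2 + 192721/415872) = 19205/(-639023/415872) = 19205*(-415872/639023) = -7986821760/639023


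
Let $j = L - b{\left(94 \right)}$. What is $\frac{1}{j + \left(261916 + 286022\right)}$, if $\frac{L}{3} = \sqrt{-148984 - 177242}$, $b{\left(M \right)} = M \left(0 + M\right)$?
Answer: $\frac{269551}{145316951219} - \frac{3 i \sqrt{326226}}{290633902438} \approx 1.8549 \cdot 10^{-6} - 5.8957 \cdot 10^{-9} i$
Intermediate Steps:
$b{\left(M \right)} = M^{2}$ ($b{\left(M \right)} = M M = M^{2}$)
$L = 3 i \sqrt{326226}$ ($L = 3 \sqrt{-148984 - 177242} = 3 \sqrt{-326226} = 3 i \sqrt{326226} \approx 1713.5 i$)
$j = -8836 + 3 i \sqrt{326226}$ ($j = 3 i \sqrt{326226} - 94^{2} = 3 i \sqrt{326226} - 8836 = -8836 + 3 i \sqrt{326226} \approx -8836.0 + 1713.5 i$)
$\frac{1}{j + \left(261916 + 286022\right)} = \frac{1}{\left(-8836 + 3 i \sqrt{326226}\right) + \left(261916 + 286022\right)} = \frac{1}{\left(-8836 + 3 i \sqrt{326226}\right) + 547938} = \frac{1}{539102 + 3 i \sqrt{326226}}$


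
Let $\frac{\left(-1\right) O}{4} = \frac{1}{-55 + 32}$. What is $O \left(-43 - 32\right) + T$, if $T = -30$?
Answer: $- \frac{990}{23} \approx -43.043$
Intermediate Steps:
$O = \frac{4}{23}$ ($O = - \frac{4}{-55 + 32} = - \frac{4}{-23} = \left(-4\right) \left(- \frac{1}{23}\right) = \frac{4}{23} \approx 0.17391$)
$O \left(-43 - 32\right) + T = \frac{4 \left(-43 - 32\right)}{23} - 30 = \frac{4}{23} \left(-75\right) - 30 = - \frac{300}{23} - 30 = - \frac{990}{23}$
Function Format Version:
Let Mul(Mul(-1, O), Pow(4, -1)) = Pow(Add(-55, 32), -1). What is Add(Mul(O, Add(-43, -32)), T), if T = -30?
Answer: Rational(-990, 23) ≈ -43.043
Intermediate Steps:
O = Rational(4, 23) (O = Mul(-4, Pow(Add(-55, 32), -1)) = Mul(-4, Pow(-23, -1)) = Mul(-4, Rational(-1, 23)) = Rational(4, 23) ≈ 0.17391)
Add(Mul(O, Add(-43, -32)), T) = Add(Mul(Rational(4, 23), Add(-43, -32)), -30) = Add(Mul(Rational(4, 23), -75), -30) = Add(Rational(-300, 23), -30) = Rational(-990, 23)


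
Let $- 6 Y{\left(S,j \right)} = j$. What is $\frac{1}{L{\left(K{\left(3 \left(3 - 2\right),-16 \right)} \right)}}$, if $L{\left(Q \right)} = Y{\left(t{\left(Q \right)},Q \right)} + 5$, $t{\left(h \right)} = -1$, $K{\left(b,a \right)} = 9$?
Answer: $\frac{2}{7} \approx 0.28571$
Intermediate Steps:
$Y{\left(S,j \right)} = - \frac{j}{6}$
$L{\left(Q \right)} = 5 - \frac{Q}{6}$ ($L{\left(Q \right)} = - \frac{Q}{6} + 5 = 5 - \frac{Q}{6}$)
$\frac{1}{L{\left(K{\left(3 \left(3 - 2\right),-16 \right)} \right)}} = \frac{1}{5 - \frac{3}{2}} = \frac{1}{\frac{7}{2}} = \frac{2}{7}$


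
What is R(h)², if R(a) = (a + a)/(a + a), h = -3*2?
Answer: 1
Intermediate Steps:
h = -6
R(a) = 1 (R(a) = (2*a)/((2*a)) = (2*a)*(1/(2*a)) = 1)
R(h)² = 1² = 1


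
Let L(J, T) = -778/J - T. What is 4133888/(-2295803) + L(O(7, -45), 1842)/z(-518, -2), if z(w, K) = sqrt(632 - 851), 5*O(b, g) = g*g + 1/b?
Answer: -4133888/2295803 + 13069711*I*sqrt(219)/1552272 ≈ -1.8006 + 124.6*I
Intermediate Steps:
O(b, g) = 1/(5*b) + g**2/5 (O(b, g) = (g*g + 1/b)/5 = (g**2 + 1/b)/5 = (1/b + g**2)/5 = 1/(5*b) + g**2/5)
L(J, T) = -T - 778/J
z(w, K) = I*sqrt(219) (z(w, K) = sqrt(-219) = I*sqrt(219))
4133888/(-2295803) + L(O(7, -45), 1842)/z(-518, -2) = 4133888/(-2295803) + (-1*1842 - 778*35/(1 + 7*(-45)**2))/((I*sqrt(219))) = 4133888*(-1/2295803) + (-1842 - 778*35/(1 + 7*2025))*(-I*sqrt(219)/219) = -4133888/2295803 + (-1842 - 778*35/(1 + 14175))*(-I*sqrt(219)/219) = -4133888/2295803 + (-1842 - 778/((1/5)*(1/7)*14176))*(-I*sqrt(219)/219) = -4133888/2295803 + (-1842 - 778/14176/35)*(-I*sqrt(219)/219) = -4133888/2295803 + (-1842 - 778*35/14176)*(-I*sqrt(219)/219) = -4133888/2295803 + (-1842 - 13615/7088)*(-I*sqrt(219)/219) = -4133888/2295803 - (-13069711)*I*sqrt(219)/1552272 = -4133888/2295803 + 13069711*I*sqrt(219)/1552272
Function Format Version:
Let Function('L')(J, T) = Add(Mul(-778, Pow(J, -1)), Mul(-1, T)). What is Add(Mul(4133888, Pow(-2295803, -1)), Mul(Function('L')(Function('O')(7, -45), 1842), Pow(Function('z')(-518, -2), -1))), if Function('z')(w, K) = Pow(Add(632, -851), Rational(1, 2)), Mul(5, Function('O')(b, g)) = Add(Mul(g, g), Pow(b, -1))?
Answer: Add(Rational(-4133888, 2295803), Mul(Rational(13069711, 1552272), I, Pow(219, Rational(1, 2)))) ≈ Add(-1.8006, Mul(124.60, I))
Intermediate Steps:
Function('O')(b, g) = Add(Mul(Rational(1, 5), Pow(b, -1)), Mul(Rational(1, 5), Pow(g, 2))) (Function('O')(b, g) = Mul(Rational(1, 5), Add(Mul(g, g), Pow(b, -1))) = Mul(Rational(1, 5), Add(Pow(g, 2), Pow(b, -1))) = Mul(Rational(1, 5), Add(Pow(b, -1), Pow(g, 2))) = Add(Mul(Rational(1, 5), Pow(b, -1)), Mul(Rational(1, 5), Pow(g, 2))))
Function('L')(J, T) = Add(Mul(-1, T), Mul(-778, Pow(J, -1)))
Function('z')(w, K) = Mul(I, Pow(219, Rational(1, 2))) (Function('z')(w, K) = Pow(-219, Rational(1, 2)) = Mul(I, Pow(219, Rational(1, 2))))
Add(Mul(4133888, Pow(-2295803, -1)), Mul(Function('L')(Function('O')(7, -45), 1842), Pow(Function('z')(-518, -2), -1))) = Add(Mul(4133888, Pow(-2295803, -1)), Mul(Add(Mul(-1, 1842), Mul(-778, Pow(Mul(Rational(1, 5), Pow(7, -1), Add(1, Mul(7, Pow(-45, 2)))), -1))), Pow(Mul(I, Pow(219, Rational(1, 2))), -1))) = Add(Mul(4133888, Rational(-1, 2295803)), Mul(Add(-1842, Mul(-778, Pow(Mul(Rational(1, 5), Rational(1, 7), Add(1, Mul(7, 2025))), -1))), Mul(Rational(-1, 219), I, Pow(219, Rational(1, 2))))) = Add(Rational(-4133888, 2295803), Mul(Add(-1842, Mul(-778, Pow(Mul(Rational(1, 5), Rational(1, 7), Add(1, 14175)), -1))), Mul(Rational(-1, 219), I, Pow(219, Rational(1, 2))))) = Add(Rational(-4133888, 2295803), Mul(Add(-1842, Mul(-778, Pow(Mul(Rational(1, 5), Rational(1, 7), 14176), -1))), Mul(Rational(-1, 219), I, Pow(219, Rational(1, 2))))) = Add(Rational(-4133888, 2295803), Mul(Add(-1842, Mul(-778, Pow(Rational(14176, 35), -1))), Mul(Rational(-1, 219), I, Pow(219, Rational(1, 2))))) = Add(Rational(-4133888, 2295803), Mul(Add(-1842, Mul(-778, Rational(35, 14176))), Mul(Rational(-1, 219), I, Pow(219, Rational(1, 2))))) = Add(Rational(-4133888, 2295803), Mul(Add(-1842, Rational(-13615, 7088)), Mul(Rational(-1, 219), I, Pow(219, Rational(1, 2))))) = Add(Rational(-4133888, 2295803), Mul(Rational(-13069711, 7088), Mul(Rational(-1, 219), I, Pow(219, Rational(1, 2))))) = Add(Rational(-4133888, 2295803), Mul(Rational(13069711, 1552272), I, Pow(219, Rational(1, 2))))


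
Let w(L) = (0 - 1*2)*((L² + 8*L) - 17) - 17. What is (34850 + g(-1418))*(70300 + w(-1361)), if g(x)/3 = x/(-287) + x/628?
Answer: -11348236030830243/90118 ≈ -1.2593e+11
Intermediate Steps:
w(L) = 17 - 16*L - 2*L² (w(L) = (0 - 2)*(-17 + L² + 8*L) - 17 = -2*(-17 + L² + 8*L) - 17 = (34 - 16*L - 2*L²) - 17 = 17 - 16*L - 2*L²)
g(x) = -1023*x/180236 (g(x) = 3*(x/(-287) + x/628) = 3*(x*(-1/287) + x*(1/628)) = 3*(-x/287 + x/628) = 3*(-341*x/180236) = -1023*x/180236)
(34850 + g(-1418))*(70300 + w(-1361)) = (34850 - 1023/180236*(-1418))*(70300 + (17 - 16*(-1361) - 2*(-1361)²)) = (34850 + 725307/90118)*(70300 + (17 + 21776 - 2*1852321)) = 3141337607*(70300 + (17 + 21776 - 3704642))/90118 = 3141337607*(70300 - 3682849)/90118 = (3141337607/90118)*(-3612549) = -11348236030830243/90118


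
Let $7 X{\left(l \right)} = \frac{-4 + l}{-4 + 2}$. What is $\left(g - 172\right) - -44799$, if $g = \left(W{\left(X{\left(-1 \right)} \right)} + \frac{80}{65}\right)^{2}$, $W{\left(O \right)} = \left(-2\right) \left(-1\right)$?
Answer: $\frac{7543727}{169} \approx 44637.0$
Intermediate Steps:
$X{\left(l \right)} = \frac{2}{7} - \frac{l}{14}$ ($X{\left(l \right)} = \frac{\left(-4 + l\right) \frac{1}{-4 + 2}}{7} = \frac{\left(-4 + l\right) \frac{1}{-2}}{7} = \frac{\left(-4 + l\right) \left(- \frac{1}{2}\right)}{7} = \frac{2 - \frac{l}{2}}{7} = \frac{2}{7} - \frac{l}{14}$)
$W{\left(O \right)} = 2$
$g = \frac{1764}{169}$ ($g = \left(2 + \frac{80}{65}\right)^{2} = \left(2 + 80 \cdot \frac{1}{65}\right)^{2} = \left(2 + \frac{16}{13}\right)^{2} = \left(\frac{42}{13}\right)^{2} = \frac{1764}{169} \approx 10.438$)
$\left(g - 172\right) - -44799 = \left(\frac{1764}{169} - 172\right) - -44799 = \left(\frac{1764}{169} - 172\right) + 44799 = - \frac{27304}{169} + 44799 = \frac{7543727}{169}$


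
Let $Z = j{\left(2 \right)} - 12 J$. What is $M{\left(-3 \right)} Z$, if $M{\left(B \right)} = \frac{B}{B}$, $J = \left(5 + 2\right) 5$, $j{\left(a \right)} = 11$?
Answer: $-409$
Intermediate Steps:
$J = 35$ ($J = 7 \cdot 5 = 35$)
$M{\left(B \right)} = 1$
$Z = -409$ ($Z = 11 - 420 = -409$)
$M{\left(-3 \right)} Z = 1 \left(-409\right) = -409$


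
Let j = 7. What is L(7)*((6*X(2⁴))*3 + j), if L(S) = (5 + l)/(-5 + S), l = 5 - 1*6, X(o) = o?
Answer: 590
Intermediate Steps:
l = -1 (l = 5 - 6 = -1)
L(S) = 4/(-5 + S) (L(S) = (5 - 1)/(-5 + S) = 4/(-5 + S))
L(7)*((6*X(2⁴))*3 + j) = (4/(-5 + 7))*((6*2⁴)*3 + 7) = (4/2)*((6*16)*3 + 7) = (4*(½))*(96*3 + 7) = 2*(288 + 7) = 2*295 = 590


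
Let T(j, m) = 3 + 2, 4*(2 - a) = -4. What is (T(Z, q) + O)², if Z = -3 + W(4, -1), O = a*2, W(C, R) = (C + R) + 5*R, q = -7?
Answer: 121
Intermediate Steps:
W(C, R) = C + 6*R
a = 3 (a = 2 - ¼*(-4) = 2 + 1 = 3)
O = 6 (O = 3*2 = 6)
Z = -5 (Z = -3 + (4 + 6*(-1)) = -3 + (4 - 6) = -3 - 2 = -5)
T(j, m) = 5
(T(Z, q) + O)² = (5 + 6)² = 11² = 121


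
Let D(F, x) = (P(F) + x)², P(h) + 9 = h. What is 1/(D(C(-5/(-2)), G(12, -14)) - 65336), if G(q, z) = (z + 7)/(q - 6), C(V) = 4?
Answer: -36/2350727 ≈ -1.5314e-5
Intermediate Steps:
G(q, z) = (7 + z)/(-6 + q)
P(h) = -9 + h
D(F, x) = (-9 + F + x)² (D(F, x) = ((-9 + F) + x)² = (-9 + F + x)²)
1/(D(C(-5/(-2)), G(12, -14)) - 65336) = 1/((-9 + 4 + (7 - 14)/(-6 + 12))² - 65336) = 1/((-9 + 4 - 7/6)² - 65336) = 1/((-37/6)² - 65336) = 1/(1369/36 - 65336) = 1/(-2350727/36) = -36/2350727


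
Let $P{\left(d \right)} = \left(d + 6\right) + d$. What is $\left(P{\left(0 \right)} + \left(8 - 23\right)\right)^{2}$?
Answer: $81$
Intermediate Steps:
$P{\left(d \right)} = 6 + 2 d$ ($P{\left(d \right)} = \left(6 + d\right) + d = 6 + 2 d$)
$\left(P{\left(0 \right)} + \left(8 - 23\right)\right)^{2} = \left(\left(6 + 2 \cdot 0\right) + \left(8 - 23\right)\right)^{2} = \left(\left(6 + 0\right) + \left(8 - 23\right)\right)^{2} = \left(6 - 15\right)^{2} = \left(-9\right)^{2} = 81$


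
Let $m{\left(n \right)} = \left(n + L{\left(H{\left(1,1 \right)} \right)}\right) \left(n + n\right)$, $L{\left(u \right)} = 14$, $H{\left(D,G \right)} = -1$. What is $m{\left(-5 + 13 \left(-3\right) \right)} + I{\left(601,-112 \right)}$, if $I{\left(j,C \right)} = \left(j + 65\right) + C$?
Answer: $3194$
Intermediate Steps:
$I{\left(j,C \right)} = 65 + C + j$ ($I{\left(j,C \right)} = \left(65 + j\right) + C = 65 + C + j$)
$m{\left(n \right)} = 2 n \left(14 + n\right)$ ($m{\left(n \right)} = \left(n + 14\right) \left(n + n\right) = \left(14 + n\right) 2 n = 2 n \left(14 + n\right)$)
$m{\left(-5 + 13 \left(-3\right) \right)} + I{\left(601,-112 \right)} = 2 \left(-5 + 13 \left(-3\right)\right) \left(14 + \left(-5 + 13 \left(-3\right)\right)\right) + \left(65 - 112 + 601\right) = 2 \left(-5 - 39\right) \left(14 - 44\right) + 554 = 2 \left(-44\right) \left(14 - 44\right) + 554 = 2 \left(-44\right) \left(-30\right) + 554 = 2640 + 554 = 3194$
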